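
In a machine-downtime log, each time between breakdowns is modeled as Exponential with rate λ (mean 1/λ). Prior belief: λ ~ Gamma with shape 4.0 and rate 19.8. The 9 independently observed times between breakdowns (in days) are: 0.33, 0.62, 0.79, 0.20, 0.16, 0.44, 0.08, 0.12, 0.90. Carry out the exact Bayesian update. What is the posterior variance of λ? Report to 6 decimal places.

0.023661

With a Gamma(shape α, rate β) prior on the exponential rate λ, the posterior after n observations with total T = Σxᵢ is Gamma(α+n, β+T).
Sum of observations T = 3.64 days; n = 9.
Posterior: Gamma(4.0+9, 19.8+3.64) = Gamma(13.0, 23.44).
Var = α/β² = 0.023661.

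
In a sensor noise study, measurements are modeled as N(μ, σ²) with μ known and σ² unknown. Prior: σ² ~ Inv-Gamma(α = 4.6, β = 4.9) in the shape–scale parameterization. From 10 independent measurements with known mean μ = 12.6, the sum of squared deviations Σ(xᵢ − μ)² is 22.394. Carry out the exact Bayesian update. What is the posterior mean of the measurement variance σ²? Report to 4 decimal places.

1.8717

With known mean μ and an Inverse-Gamma(α, β) prior on σ², the Normal likelihood is conjugate: posterior is Inv-Gamma(α + n/2, β + Σ(xᵢ−μ)²/2).
Posterior: Inv-Gamma(4.6 + 10/2, 4.9 + 22.394/2) = Inv-Gamma(9.60, 16.0970).
E[σ²|data] = β/(α−1) = 16.0970/8.60 = 1.8717.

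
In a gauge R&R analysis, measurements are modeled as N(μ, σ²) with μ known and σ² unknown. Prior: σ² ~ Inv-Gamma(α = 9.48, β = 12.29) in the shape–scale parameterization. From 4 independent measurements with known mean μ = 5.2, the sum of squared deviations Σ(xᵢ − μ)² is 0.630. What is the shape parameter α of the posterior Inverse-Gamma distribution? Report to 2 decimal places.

With known mean μ and an Inverse-Gamma(α, β) prior on σ², the Normal likelihood is conjugate: posterior is Inv-Gamma(α + n/2, β + Σ(xᵢ−μ)²/2).
Posterior: Inv-Gamma(9.48 + 4/2, 12.29 + 0.630/2) = Inv-Gamma(11.48, 12.6050).
Posterior α = 11.48.

11.48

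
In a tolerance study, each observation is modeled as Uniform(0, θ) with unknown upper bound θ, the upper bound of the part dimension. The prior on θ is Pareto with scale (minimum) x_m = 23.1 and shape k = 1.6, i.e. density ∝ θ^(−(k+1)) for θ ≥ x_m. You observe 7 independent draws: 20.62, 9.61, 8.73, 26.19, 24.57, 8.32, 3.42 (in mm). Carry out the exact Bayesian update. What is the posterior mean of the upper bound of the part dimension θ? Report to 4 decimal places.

A Pareto(scale x_m, shape k) prior on the upper bound θ of Uniform(0, θ) is conjugate: posterior is Pareto(max(x_m, max xᵢ), k + n).
Sample maximum = 26.19; prior scale x_m = 23.1 → posterior scale = max = 26.19.
Posterior shape = 1.6 + 7 = 8.6.
E[θ|data] = k·x_m/(k−1) = 8.6·26.19/7.6 = 29.6361.

29.6361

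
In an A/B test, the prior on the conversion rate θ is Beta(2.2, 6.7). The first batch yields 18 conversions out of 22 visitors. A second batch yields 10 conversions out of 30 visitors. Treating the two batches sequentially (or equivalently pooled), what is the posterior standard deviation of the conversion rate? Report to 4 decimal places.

The Beta prior is conjugate to a Binomial/Bernoulli likelihood; the update adds successes to α and failures to β.
After batch 1: Beta(2.2+18, 6.7+4) = Beta(20.2, 10.7).
After batch 2: Beta(20.2+10, 10.7+20) = Beta(30.2, 30.7).
Var = αβ/((α+β)²(α+β+1)) = 30.2·30.7/(60.9²·61.9) = 0.00403850; SD = √0.00403850 = 0.0635.

0.0635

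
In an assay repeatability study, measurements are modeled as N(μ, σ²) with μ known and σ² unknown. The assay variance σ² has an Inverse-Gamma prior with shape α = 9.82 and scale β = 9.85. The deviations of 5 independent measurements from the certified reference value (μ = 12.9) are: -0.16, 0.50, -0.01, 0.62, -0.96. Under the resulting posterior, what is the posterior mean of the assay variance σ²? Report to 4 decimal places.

With known mean μ and an Inverse-Gamma(α, β) prior on σ², the Normal likelihood is conjugate: posterior is Inv-Gamma(α + n/2, β + Σ(xᵢ−μ)²/2).
Σ(xᵢ−μ)² = (-0.16)² + (0.50)² + (-0.01)² + (0.62)² + (-0.96)² = 1.5817.
Posterior: Inv-Gamma(9.82 + 5/2, 9.85 + 1.5817/2) = Inv-Gamma(12.32, 10.64085).
E[σ²|data] = β/(α−1) = 10.64085/11.32 = 0.9400.

0.9400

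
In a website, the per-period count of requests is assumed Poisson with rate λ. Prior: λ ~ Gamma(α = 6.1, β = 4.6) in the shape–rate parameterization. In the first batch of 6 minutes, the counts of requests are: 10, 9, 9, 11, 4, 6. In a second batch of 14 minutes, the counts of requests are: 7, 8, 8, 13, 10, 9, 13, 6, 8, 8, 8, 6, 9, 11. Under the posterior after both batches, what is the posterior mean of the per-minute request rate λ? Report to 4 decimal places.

7.2805

With a Gamma(shape α, rate β) prior, the Poisson likelihood is conjugate: the posterior is Gamma(α + ΣXᵢ, β + n).
Batch 1: sum of counts S = 49 over n = 6 minutes.
After batch 1: Gamma(α+S, β+n) = Gamma(6.1+49, 4.6+6) = Gamma(55.1, 10.6).
Batch 2: sum of counts S = 124 over n = 14 minutes.
After batch 2: Gamma(α+S, β+n) = Gamma(55.1+124, 10.6+14) = Gamma(179.1, 24.6).
Posterior mean = α/β = 179.1/24.6 = 7.2805.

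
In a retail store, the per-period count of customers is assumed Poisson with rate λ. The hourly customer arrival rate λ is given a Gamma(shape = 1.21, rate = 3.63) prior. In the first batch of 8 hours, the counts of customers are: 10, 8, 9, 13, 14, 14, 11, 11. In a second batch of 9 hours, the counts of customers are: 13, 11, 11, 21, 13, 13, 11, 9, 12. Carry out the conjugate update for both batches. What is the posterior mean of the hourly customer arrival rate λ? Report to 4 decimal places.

With a Gamma(shape α, rate β) prior, the Poisson likelihood is conjugate: the posterior is Gamma(α + ΣXᵢ, β + n).
Batch 1: sum of counts S = 90 over n = 8 hours.
After batch 1: Gamma(α+S, β+n) = Gamma(1.21+90, 3.63+8) = Gamma(91.21, 11.63).
Batch 2: sum of counts S = 114 over n = 9 hours.
After batch 2: Gamma(α+S, β+n) = Gamma(91.21+114, 11.63+9) = Gamma(205.21, 20.63).
Posterior mean = α/β = 205.21/20.63 = 9.9472.

9.9472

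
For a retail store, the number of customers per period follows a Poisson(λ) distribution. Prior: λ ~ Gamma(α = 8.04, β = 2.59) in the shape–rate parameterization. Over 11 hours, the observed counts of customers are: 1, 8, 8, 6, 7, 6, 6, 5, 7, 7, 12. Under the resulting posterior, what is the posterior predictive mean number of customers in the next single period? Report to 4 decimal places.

With a Gamma(shape α, rate β) prior, the Poisson likelihood is conjugate: the posterior is Gamma(α + ΣXᵢ, β + n).
Sum of counts S = 73 over n = 11 hours.
Posterior: Gamma(α+S, β+n) = Gamma(8.04+73, 2.59+11) = Gamma(81.04, 13.59).
The predictive distribution for one future period is NegBinom with mean α/β = 5.9632.

5.9632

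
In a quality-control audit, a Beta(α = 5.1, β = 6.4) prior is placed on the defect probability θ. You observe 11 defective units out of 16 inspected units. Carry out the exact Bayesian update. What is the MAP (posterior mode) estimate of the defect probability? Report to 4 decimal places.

0.5922

The Beta prior is conjugate to a Binomial/Bernoulli likelihood; the update adds successes to α and failures to β.
Posterior: Beta(α+k, β+n−k) = Beta(5.1+11, 6.4+5) = Beta(16.1, 11.4).
Mode of Beta(a,b) for a,b>1 is (a−1)/(a+b−2) = 15.1/25.5 = 0.5922.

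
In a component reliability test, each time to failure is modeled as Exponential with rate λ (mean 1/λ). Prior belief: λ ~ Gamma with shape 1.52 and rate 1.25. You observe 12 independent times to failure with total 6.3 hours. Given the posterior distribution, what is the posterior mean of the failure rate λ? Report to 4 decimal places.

1.7907

With a Gamma(shape α, rate β) prior on the exponential rate λ, the posterior after n observations with total T = Σxᵢ is Gamma(α+n, β+T).
Posterior: Gamma(1.52+12, 1.25+6.3) = Gamma(13.52, 7.55).
Posterior mean of λ = α/β = 13.52/7.55 = 1.7907.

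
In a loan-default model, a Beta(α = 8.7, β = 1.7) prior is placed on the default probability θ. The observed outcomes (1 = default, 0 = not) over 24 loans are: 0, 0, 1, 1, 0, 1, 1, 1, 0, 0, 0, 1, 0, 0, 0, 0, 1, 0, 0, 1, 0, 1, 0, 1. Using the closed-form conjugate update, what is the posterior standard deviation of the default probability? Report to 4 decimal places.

0.0837

The Beta prior is conjugate to a Binomial/Bernoulli likelihood; the update adds successes to α and failures to β.
Posterior: Beta(α+k, β+n−k) = Beta(8.7+10, 1.7+14) = Beta(18.7, 15.7).
Var = αβ/((α+β)²(α+β+1)) = 18.7·15.7/(34.4²·35.4) = 0.00700844; SD = √0.00700844 = 0.0837.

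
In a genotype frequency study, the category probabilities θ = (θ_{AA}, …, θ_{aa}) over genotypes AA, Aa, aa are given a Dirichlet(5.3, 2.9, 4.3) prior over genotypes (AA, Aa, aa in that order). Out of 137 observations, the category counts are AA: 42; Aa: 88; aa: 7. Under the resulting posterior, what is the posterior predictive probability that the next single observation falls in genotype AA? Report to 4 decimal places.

0.3164

The Dirichlet prior is conjugate to the Multinomial likelihood: each posterior αⱼ = prior αⱼ + observed count nⱼ.
Posterior concentration: (47.3, 90.9, 11.3), total = 149.5.
P(next = AA | data) = α_{AA}/Σα = 0.3164.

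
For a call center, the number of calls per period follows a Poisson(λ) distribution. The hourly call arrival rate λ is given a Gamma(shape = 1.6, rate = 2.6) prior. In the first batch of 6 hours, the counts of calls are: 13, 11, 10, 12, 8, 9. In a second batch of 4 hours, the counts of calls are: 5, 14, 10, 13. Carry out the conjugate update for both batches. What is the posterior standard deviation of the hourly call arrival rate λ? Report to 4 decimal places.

With a Gamma(shape α, rate β) prior, the Poisson likelihood is conjugate: the posterior is Gamma(α + ΣXᵢ, β + n).
Batch 1: sum of counts S = 63 over n = 6 hours.
After batch 1: Gamma(α+S, β+n) = Gamma(1.6+63, 2.6+6) = Gamma(64.6, 8.6).
Batch 2: sum of counts S = 42 over n = 4 hours.
After batch 2: Gamma(α+S, β+n) = Gamma(64.6+42, 8.6+4) = Gamma(106.6, 12.6).
SD = √α/β = √106.6/12.6 = 0.8194.

0.8194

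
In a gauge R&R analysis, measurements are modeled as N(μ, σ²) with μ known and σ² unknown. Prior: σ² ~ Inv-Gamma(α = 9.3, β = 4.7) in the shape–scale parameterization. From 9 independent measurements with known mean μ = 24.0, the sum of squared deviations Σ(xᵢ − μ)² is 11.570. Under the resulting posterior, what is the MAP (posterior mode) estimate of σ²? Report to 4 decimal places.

0.7084

With known mean μ and an Inverse-Gamma(α, β) prior on σ², the Normal likelihood is conjugate: posterior is Inv-Gamma(α + n/2, β + Σ(xᵢ−μ)²/2).
Posterior: Inv-Gamma(9.3 + 9/2, 4.7 + 11.570/2) = Inv-Gamma(13.80, 10.4850).
Mode = β/(α+1) = 10.4850/14.80 = 0.7084.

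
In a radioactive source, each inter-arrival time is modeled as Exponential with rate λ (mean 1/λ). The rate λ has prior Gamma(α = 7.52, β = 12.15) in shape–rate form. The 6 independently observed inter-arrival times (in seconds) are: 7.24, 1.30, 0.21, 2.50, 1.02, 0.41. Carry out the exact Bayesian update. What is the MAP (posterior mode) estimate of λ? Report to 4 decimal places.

0.5042

With a Gamma(shape α, rate β) prior on the exponential rate λ, the posterior after n observations with total T = Σxᵢ is Gamma(α+n, β+T).
Sum of observations T = 12.68 seconds; n = 6.
Posterior: Gamma(7.52+6, 12.15+12.68) = Gamma(13.52, 24.83).
Mode = (α−1)/β = 0.5042.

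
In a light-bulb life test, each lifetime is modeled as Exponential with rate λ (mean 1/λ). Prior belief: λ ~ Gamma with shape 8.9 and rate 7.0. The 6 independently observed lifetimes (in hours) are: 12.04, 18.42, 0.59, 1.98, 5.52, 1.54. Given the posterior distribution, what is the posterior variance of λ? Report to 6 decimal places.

0.006719

With a Gamma(shape α, rate β) prior on the exponential rate λ, the posterior after n observations with total T = Σxᵢ is Gamma(α+n, β+T).
Sum of observations T = 40.09 hours; n = 6.
Posterior: Gamma(8.9+6, 7.0+40.09) = Gamma(14.9, 47.09).
Var = α/β² = 0.006719.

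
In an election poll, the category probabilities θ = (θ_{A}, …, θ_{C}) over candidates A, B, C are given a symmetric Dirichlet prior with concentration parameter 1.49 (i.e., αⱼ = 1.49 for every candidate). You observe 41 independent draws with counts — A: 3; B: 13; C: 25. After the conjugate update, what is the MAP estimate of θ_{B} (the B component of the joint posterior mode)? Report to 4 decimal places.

0.3176

The Dirichlet prior is conjugate to the Multinomial likelihood: each posterior αⱼ = prior αⱼ + observed count nⱼ.
Posterior concentration: (4.49, 14.49, 26.49), total = 45.47.
Joint mode component: (α_{B}−1)/(Σα−K) = 13.49/42.47 = 0.3176.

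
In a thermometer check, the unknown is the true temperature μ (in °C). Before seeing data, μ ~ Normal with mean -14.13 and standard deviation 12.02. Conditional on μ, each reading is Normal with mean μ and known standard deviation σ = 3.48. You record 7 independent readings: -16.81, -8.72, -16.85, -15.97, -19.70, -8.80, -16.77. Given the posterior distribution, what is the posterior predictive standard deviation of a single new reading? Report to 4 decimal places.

3.7175

For Normal data with known variance σ², a Normal(μ₀, σ₀²) prior on μ is conjugate. Posterior precision = 1/σ₀² + n/σ²; posterior mean is the precision-weighted average of μ₀ and x̄.
σ₀² = 12.02² = 144.4804, σ² = 3.48² = 12.1104; σ² + n·σ₀² = 12.1104 + 7·144.4804 = 1023.4732.
Posterior precision = 1/σ₀² + n/σ² = 1/144.4804 + 7/12.1104 = (σ² + n·σ₀²)/(σ₀²σ²) = 1023.4732/(144.4804·12.1104); posterior variance σₙ² = σ₀²σ²/(σ² + n·σ₀²) = 144.4804·12.1104/1023.4732 = 1.709586.
Predictive variance for one new observation = σₙ² + σ² = 144.4804·12.1104/1023.4732 + 12.1104 = σ²·(σ₀² + 1023.4732)/1023.4732 = 12.1104·1167.9536/1023.4732 = 13.819986; SD = √(12.1104·1167.9536/1023.4732) = 3.7175.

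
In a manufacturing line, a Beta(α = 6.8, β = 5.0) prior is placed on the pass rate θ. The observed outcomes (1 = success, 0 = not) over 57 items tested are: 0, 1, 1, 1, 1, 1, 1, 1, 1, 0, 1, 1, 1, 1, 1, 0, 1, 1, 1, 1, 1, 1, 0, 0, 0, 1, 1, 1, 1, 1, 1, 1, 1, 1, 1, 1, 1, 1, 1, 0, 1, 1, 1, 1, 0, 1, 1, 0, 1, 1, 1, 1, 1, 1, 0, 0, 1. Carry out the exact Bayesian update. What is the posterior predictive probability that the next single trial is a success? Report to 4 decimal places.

The Beta prior is conjugate to a Binomial/Bernoulli likelihood; the update adds successes to α and failures to β.
Posterior: Beta(α+k, β+n−k) = Beta(6.8+46, 5.0+11) = Beta(52.8, 16.0).
For a single future Bernoulli trial, P(success | data) = α/(α+β) = 0.7674.

0.7674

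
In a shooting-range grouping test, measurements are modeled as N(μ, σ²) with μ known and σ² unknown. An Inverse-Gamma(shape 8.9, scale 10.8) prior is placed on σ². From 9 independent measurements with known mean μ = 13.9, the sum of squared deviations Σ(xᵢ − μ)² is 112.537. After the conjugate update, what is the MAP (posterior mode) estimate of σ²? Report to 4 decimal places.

4.6575

With known mean μ and an Inverse-Gamma(α, β) prior on σ², the Normal likelihood is conjugate: posterior is Inv-Gamma(α + n/2, β + Σ(xᵢ−μ)²/2).
Posterior: Inv-Gamma(8.9 + 9/2, 10.8 + 112.537/2) = Inv-Gamma(13.40, 67.0685).
Mode = β/(α+1) = 67.0685/14.40 = 4.6575.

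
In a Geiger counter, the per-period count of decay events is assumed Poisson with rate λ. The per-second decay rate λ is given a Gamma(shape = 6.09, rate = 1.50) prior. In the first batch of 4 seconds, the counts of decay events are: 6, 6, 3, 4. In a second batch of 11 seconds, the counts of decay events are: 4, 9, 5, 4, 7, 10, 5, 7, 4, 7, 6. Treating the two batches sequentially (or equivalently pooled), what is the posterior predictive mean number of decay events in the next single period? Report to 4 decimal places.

5.6418

With a Gamma(shape α, rate β) prior, the Poisson likelihood is conjugate: the posterior is Gamma(α + ΣXᵢ, β + n).
Batch 1: sum of counts S = 19 over n = 4 seconds.
After batch 1: Gamma(α+S, β+n) = Gamma(6.09+19, 1.50+4) = Gamma(25.09, 5.50).
Batch 2: sum of counts S = 68 over n = 11 seconds.
After batch 2: Gamma(α+S, β+n) = Gamma(25.09+68, 5.50+11) = Gamma(93.09, 16.50).
The predictive distribution for one future period is NegBinom with mean α/β = 5.6418.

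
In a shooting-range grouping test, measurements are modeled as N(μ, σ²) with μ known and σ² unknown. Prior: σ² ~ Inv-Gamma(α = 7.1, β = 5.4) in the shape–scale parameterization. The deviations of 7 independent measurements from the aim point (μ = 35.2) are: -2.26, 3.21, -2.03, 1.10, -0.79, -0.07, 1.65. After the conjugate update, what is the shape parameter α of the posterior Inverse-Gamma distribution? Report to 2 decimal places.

10.60

With known mean μ and an Inverse-Gamma(α, β) prior on σ², the Normal likelihood is conjugate: posterior is Inv-Gamma(α + n/2, β + Σ(xᵢ−μ)²/2).
Σ(xᵢ−μ)² = (-2.26)² + (3.21)² + (-2.03)² + (1.10)² + (-0.79)² + (-0.07)² + (1.65)² = 24.0941.
Posterior: Inv-Gamma(7.1 + 7/2, 5.4 + 24.0941/2) = Inv-Gamma(10.60, 17.44705).
Posterior α = 10.60.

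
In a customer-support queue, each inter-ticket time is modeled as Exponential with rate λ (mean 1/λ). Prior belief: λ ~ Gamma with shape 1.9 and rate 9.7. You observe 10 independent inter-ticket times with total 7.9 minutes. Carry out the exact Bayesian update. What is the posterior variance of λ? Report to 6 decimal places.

With a Gamma(shape α, rate β) prior on the exponential rate λ, the posterior after n observations with total T = Σxᵢ is Gamma(α+n, β+T).
Posterior: Gamma(1.9+10, 9.7+7.9) = Gamma(11.9, 17.6).
Var = α/β² = 0.038417.

0.038417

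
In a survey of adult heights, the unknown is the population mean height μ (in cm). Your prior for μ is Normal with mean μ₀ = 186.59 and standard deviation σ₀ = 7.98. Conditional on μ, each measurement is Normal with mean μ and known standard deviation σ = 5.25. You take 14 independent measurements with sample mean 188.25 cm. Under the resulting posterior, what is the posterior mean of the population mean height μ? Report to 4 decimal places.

188.2002

For Normal data with known variance σ², a Normal(μ₀, σ₀²) prior on μ is conjugate. Posterior precision = 1/σ₀² + n/σ²; posterior mean is the precision-weighted average of μ₀ and x̄.
n·x̄ = 14·188.25 = 2635.5.
σ₀² = 7.98² = 63.6804, σ² = 5.25² = 27.5625; σ² + n·σ₀² = 27.5625 + 14·63.6804 = 919.0881.
Posterior mean = (μ₀/σ₀² + n·x̄/σ²)/(1/σ₀² + n/σ²) = (σ²·μ₀ + σ₀²·n·x̄)/(σ² + n·σ₀²) = (27.5625·186.59 + 63.6804·2635.5)/919.0881 = 172972.581075/919.0881 = 188.2002.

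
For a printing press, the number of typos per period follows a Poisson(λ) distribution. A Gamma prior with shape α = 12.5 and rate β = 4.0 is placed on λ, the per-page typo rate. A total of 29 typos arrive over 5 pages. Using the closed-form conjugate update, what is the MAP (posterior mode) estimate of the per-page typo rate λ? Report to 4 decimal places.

With a Gamma(shape α, rate β) prior, the Poisson likelihood is conjugate: the posterior is Gamma(α + ΣXᵢ, β + n).
Posterior: Gamma(α+S, β+n) = Gamma(12.5+29, 4.0+5) = Gamma(41.5, 9.0).
Mode of Gamma(α,β) for α≥1 is (α−1)/β = 40.5/9.0 = 4.5000.

4.5000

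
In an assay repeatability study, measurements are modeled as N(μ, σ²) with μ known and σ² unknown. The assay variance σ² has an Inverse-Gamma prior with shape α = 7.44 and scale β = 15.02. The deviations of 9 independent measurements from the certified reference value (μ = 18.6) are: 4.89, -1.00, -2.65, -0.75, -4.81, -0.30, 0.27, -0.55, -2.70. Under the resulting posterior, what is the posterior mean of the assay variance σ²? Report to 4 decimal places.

With known mean μ and an Inverse-Gamma(α, β) prior on σ², the Normal likelihood is conjugate: posterior is Inv-Gamma(α + n/2, β + Σ(xᵢ−μ)²/2).
Σ(xᵢ−μ)² = (4.89)² + (-1.00)² + (-2.65)² + (-0.75)² + (-4.81)² + (-0.30)² + (0.27)² + (-0.55)² + (-2.70)² = 63.3886.
Posterior: Inv-Gamma(7.44 + 9/2, 15.02 + 63.3886/2) = Inv-Gamma(11.94, 46.71430).
E[σ²|data] = β/(α−1) = 46.71430/10.94 = 4.2700.

4.2700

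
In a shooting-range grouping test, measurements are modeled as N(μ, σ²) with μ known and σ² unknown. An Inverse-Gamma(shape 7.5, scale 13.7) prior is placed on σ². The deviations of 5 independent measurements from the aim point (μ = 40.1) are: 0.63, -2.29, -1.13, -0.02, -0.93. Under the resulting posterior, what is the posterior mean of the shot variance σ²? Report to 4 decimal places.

With known mean μ and an Inverse-Gamma(α, β) prior on σ², the Normal likelihood is conjugate: posterior is Inv-Gamma(α + n/2, β + Σ(xᵢ−μ)²/2).
Σ(xᵢ−μ)² = (0.63)² + (-2.29)² + (-1.13)² + (-0.02)² + (-0.93)² = 7.7832.
Posterior: Inv-Gamma(7.5 + 5/2, 13.7 + 7.7832/2) = Inv-Gamma(10.00, 17.59160).
E[σ²|data] = β/(α−1) = 17.59160/9.00 = 1.9546.

1.9546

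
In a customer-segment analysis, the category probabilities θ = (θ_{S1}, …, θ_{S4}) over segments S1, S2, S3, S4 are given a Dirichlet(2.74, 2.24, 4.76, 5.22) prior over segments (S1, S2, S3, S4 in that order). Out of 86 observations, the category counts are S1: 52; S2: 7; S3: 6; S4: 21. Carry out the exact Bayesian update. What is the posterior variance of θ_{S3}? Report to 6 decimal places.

The Dirichlet prior is conjugate to the Multinomial likelihood: each posterior αⱼ = prior αⱼ + observed count nⱼ.
Posterior concentration: (54.74, 9.24, 10.76, 26.22), total = 100.96.
Var[θ_j] = α_j(Σα−α_j)/((Σα)²(Σα+1)) = 10.76·90.20/(100.96²·101.96) = 0.000934.

0.000934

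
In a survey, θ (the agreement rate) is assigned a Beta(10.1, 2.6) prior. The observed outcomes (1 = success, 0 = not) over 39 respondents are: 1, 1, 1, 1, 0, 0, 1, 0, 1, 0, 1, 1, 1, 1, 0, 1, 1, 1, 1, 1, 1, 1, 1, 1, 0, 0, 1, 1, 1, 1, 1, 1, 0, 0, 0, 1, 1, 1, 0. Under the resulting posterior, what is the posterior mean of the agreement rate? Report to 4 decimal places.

The Beta prior is conjugate to a Binomial/Bernoulli likelihood; the update adds successes to α and failures to β.
Posterior: Beta(α+k, β+n−k) = Beta(10.1+28, 2.6+11) = Beta(38.1, 13.6).
Posterior mean = α/(α+β) = 38.1/51.7 = 0.7369.

0.7369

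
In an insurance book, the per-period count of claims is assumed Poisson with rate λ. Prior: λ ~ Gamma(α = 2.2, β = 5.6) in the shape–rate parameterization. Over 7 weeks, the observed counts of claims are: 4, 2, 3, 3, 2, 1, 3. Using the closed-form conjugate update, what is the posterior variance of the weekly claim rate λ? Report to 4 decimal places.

0.1272

With a Gamma(shape α, rate β) prior, the Poisson likelihood is conjugate: the posterior is Gamma(α + ΣXᵢ, β + n).
Sum of counts S = 18 over n = 7 weeks.
Posterior: Gamma(α+S, β+n) = Gamma(2.2+18, 5.6+7) = Gamma(20.2, 12.6).
Var = α/β² = 20.2/12.6² = 0.1272.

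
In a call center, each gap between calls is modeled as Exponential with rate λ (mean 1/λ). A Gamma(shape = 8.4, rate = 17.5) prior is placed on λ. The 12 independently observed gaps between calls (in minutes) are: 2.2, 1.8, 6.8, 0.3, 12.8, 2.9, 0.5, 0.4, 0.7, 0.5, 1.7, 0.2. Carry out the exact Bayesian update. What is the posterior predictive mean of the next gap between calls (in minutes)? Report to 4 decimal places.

2.4897

With a Gamma(shape α, rate β) prior on the exponential rate λ, the posterior after n observations with total T = Σxᵢ is Gamma(α+n, β+T).
Sum of observations T = 30.8 minutes; n = 12.
Posterior: Gamma(8.4+12, 17.5+30.8) = Gamma(20.4, 48.3).
The predictive distribution for the next observation is Lomax; its mean is β/(α−1) = 48.3/19.4 = 2.4897.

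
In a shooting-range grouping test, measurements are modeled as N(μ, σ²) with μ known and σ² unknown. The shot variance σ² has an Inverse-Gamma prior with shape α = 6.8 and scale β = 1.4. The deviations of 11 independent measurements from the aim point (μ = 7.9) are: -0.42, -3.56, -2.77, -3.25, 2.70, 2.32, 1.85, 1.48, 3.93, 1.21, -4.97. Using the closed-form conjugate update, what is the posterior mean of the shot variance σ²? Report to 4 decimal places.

4.1496

With known mean μ and an Inverse-Gamma(α, β) prior on σ², the Normal likelihood is conjugate: posterior is Inv-Gamma(α + n/2, β + Σ(xᵢ−μ)²/2).
Σ(xᵢ−μ)² = (-0.42)² + (-3.56)² + (-2.77)² + (-3.25)² + (2.70)² + (2.32)² + (1.85)² + (1.48)² + (3.93)² + (1.21)² + (-4.97)² = 90.9806.
Posterior: Inv-Gamma(6.8 + 11/2, 1.4 + 90.9806/2) = Inv-Gamma(12.30, 46.89030).
E[σ²|data] = β/(α−1) = 46.89030/11.30 = 4.1496.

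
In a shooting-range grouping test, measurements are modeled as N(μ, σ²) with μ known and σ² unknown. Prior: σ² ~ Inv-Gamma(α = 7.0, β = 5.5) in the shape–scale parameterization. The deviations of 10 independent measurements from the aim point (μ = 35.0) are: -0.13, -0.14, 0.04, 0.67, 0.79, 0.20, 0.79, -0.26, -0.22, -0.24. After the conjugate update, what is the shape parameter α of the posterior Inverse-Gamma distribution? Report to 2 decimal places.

12.00

With known mean μ and an Inverse-Gamma(α, β) prior on σ², the Normal likelihood is conjugate: posterior is Inv-Gamma(α + n/2, β + Σ(xᵢ−μ)²/2).
Σ(xᵢ−μ)² = (-0.13)² + (-0.14)² + (0.04)² + (0.67)² + (0.79)² + (0.20)² + (0.79)² + (-0.26)² + (-0.22)² + (-0.24)² = 1.9488.
Posterior: Inv-Gamma(7.0 + 10/2, 5.5 + 1.9488/2) = Inv-Gamma(12.00, 6.47440).
Posterior α = 12.00.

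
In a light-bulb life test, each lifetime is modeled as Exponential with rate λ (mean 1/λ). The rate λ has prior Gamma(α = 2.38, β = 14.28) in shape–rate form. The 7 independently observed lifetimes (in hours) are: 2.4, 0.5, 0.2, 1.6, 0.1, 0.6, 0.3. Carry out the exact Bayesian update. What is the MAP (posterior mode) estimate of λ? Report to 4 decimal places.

With a Gamma(shape α, rate β) prior on the exponential rate λ, the posterior after n observations with total T = Σxᵢ is Gamma(α+n, β+T).
Sum of observations T = 5.7 hours; n = 7.
Posterior: Gamma(2.38+7, 14.28+5.7) = Gamma(9.38, 19.98).
Mode = (α−1)/β = 0.4194.

0.4194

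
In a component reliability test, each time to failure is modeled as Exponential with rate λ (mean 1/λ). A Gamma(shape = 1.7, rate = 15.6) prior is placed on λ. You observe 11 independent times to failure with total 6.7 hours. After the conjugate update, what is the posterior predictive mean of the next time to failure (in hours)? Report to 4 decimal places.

With a Gamma(shape α, rate β) prior on the exponential rate λ, the posterior after n observations with total T = Σxᵢ is Gamma(α+n, β+T).
Posterior: Gamma(1.7+11, 15.6+6.7) = Gamma(12.7, 22.3).
The predictive distribution for the next observation is Lomax; its mean is β/(α−1) = 22.3/11.7 = 1.9060.

1.9060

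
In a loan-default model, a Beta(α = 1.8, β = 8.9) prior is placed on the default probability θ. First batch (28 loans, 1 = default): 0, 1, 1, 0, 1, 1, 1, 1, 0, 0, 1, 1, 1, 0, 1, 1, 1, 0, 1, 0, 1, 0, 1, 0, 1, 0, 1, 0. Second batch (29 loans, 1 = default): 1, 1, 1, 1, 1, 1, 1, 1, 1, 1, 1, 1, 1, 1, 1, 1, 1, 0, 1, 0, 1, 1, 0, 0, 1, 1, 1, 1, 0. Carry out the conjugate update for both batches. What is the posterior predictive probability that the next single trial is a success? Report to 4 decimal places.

The Beta prior is conjugate to a Binomial/Bernoulli likelihood; the update adds successes to α and failures to β.
After batch 1: Beta(1.8+17, 8.9+11) = Beta(18.8, 19.9).
After batch 2: Beta(18.8+24, 19.9+5) = Beta(42.8, 24.9).
For a single future Bernoulli trial, P(success | data) = α/(α+β) = 0.6322.

0.6322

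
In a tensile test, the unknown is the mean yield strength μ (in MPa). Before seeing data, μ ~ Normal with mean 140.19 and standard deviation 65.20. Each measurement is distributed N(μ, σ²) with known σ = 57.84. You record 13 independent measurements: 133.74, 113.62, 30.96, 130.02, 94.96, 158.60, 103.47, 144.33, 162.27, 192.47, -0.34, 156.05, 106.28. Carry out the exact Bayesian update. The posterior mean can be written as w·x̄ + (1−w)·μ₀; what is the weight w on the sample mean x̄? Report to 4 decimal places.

0.9429

For Normal data with known variance σ², a Normal(μ₀, σ₀²) prior on μ is conjugate. Posterior precision = 1/σ₀² + n/σ²; posterior mean is the precision-weighted average of μ₀ and x̄.
σ₀² = 65.20² = 4251.04, σ² = 57.84² = 3345.4656. Prior precision 1/σ₀² = 1/4251.04; data precision n/σ² = 13/3345.4656.
w = (n/σ²)/(1/σ₀² + n/σ²) = n·σ₀²/(σ² + n·σ₀²) = 13·4251.04/(3345.4656 + 13·4251.04) = 55263.52/58608.9856 = 0.9429.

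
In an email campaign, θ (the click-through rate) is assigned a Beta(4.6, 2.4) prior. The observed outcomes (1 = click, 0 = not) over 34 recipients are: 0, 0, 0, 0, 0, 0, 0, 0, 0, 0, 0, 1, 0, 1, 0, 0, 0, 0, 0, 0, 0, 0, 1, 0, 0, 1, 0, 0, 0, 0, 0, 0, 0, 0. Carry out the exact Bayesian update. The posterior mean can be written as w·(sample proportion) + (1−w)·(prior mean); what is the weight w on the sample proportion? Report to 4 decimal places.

0.8293

The Beta prior is conjugate to a Binomial/Bernoulli likelihood; the update adds successes to α and failures to β.
Posterior mean = (α₀+k)/(α₀+β₀+n) = [n/(α₀+β₀+n)]·(k/n) + [(α₀+β₀)/(α₀+β₀+n)]·α₀/(α₀+β₀), so only n and the prior enter the weight.
The weight on the data is w = n/(α₀+β₀+n) = 34/(4.6+2.4+34) = 34/41.0 = 0.8293.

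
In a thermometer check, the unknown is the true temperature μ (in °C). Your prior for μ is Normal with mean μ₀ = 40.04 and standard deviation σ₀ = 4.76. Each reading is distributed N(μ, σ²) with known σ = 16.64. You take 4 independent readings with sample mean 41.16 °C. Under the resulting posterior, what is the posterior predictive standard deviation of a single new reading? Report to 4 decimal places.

17.1453

For Normal data with known variance σ², a Normal(μ₀, σ₀²) prior on μ is conjugate. Posterior precision = 1/σ₀² + n/σ²; posterior mean is the precision-weighted average of μ₀ and x̄.
σ₀² = 4.76² = 22.6576, σ² = 16.64² = 276.8896; σ² + n·σ₀² = 276.8896 + 4·22.6576 = 367.52.
Posterior precision = 1/σ₀² + n/σ² = 1/22.6576 + 4/276.8896 = (σ² + n·σ₀²)/(σ₀²σ²) = 367.52/(22.6576·276.8896); posterior variance σₙ² = σ₀²σ²/(σ² + n·σ₀²) = 22.6576·276.8896/367.52 = 17.070238.
Predictive variance for one new observation = σₙ² + σ² = 22.6576·276.8896/367.52 + 276.8896 = σ²·(σ₀² + 367.52)/367.52 = 276.8896·390.1776/367.52 = 293.959838; SD = √(276.8896·390.1776/367.52) = 17.1453.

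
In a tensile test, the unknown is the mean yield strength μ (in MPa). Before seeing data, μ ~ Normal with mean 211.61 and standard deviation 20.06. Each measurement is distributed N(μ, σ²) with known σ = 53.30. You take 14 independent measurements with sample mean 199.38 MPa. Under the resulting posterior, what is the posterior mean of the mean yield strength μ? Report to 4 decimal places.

203.4798

For Normal data with known variance σ², a Normal(μ₀, σ₀²) prior on μ is conjugate. Posterior precision = 1/σ₀² + n/σ²; posterior mean is the precision-weighted average of μ₀ and x̄.
n·x̄ = 14·199.38 = 2791.32.
σ₀² = 20.06² = 402.4036, σ² = 53.30² = 2840.89; σ² + n·σ₀² = 2840.89 + 14·402.4036 = 8474.5404.
Posterior mean = (μ₀/σ₀² + n·x̄/σ²)/(1/σ₀² + n/σ²) = (σ²·μ₀ + σ₀²·n·x̄)/(σ² + n·σ₀²) = (2840.89·211.61 + 402.4036·2791.32)/8474.5404 = 1724397.949652/8474.5404 = 203.4798.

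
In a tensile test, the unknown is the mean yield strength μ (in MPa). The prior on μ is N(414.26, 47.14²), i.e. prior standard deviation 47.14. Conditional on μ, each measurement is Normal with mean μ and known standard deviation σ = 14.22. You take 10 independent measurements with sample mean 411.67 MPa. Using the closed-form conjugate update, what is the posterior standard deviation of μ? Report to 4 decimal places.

For Normal data with known variance σ², a Normal(μ₀, σ₀²) prior on μ is conjugate. Posterior precision = 1/σ₀² + n/σ²; posterior mean is the precision-weighted average of μ₀ and x̄.
σ₀² = 47.14² = 2222.1796, σ² = 14.22² = 202.2084; σ² + n·σ₀² = 202.2084 + 10·2222.1796 = 22424.0044.
Posterior precision = 1/σ₀² + n/σ² = 1/2222.1796 + 10/202.2084 = (σ² + n·σ₀²)/(σ₀²σ²) = 22424.0044/(2222.1796·202.2084); posterior variance σₙ² = σ₀²σ²/(σ² + n·σ₀²) = 2222.1796·202.2084/22424.0044 = 20.038499.
Posterior SD = √σₙ² = √(2222.1796·202.2084/22424.0044) = 4.4764.

4.4764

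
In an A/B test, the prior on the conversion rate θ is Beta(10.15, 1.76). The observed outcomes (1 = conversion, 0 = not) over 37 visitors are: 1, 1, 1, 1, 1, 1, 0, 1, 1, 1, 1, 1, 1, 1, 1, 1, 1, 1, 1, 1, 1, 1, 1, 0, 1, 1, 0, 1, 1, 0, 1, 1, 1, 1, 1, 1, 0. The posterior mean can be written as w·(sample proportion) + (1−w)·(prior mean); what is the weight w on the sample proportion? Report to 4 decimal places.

The Beta prior is conjugate to a Binomial/Bernoulli likelihood; the update adds successes to α and failures to β.
Posterior mean = (α₀+k)/(α₀+β₀+n) = [n/(α₀+β₀+n)]·(k/n) + [(α₀+β₀)/(α₀+β₀+n)]·α₀/(α₀+β₀), so only n and the prior enter the weight.
The weight on the data is w = n/(α₀+β₀+n) = 37/(10.15+1.76+37) = 37/48.91 = 0.7565.

0.7565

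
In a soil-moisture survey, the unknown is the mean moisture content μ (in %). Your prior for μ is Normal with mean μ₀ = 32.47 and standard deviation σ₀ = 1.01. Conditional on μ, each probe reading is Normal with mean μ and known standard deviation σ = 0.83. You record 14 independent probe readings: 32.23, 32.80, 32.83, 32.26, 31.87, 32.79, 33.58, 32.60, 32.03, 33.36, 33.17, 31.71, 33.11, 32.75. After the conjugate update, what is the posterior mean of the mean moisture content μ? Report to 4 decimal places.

For Normal data with known variance σ², a Normal(μ₀, σ₀²) prior on μ is conjugate. Posterior precision = 1/σ₀² + n/σ²; posterior mean is the precision-weighted average of μ₀ and x̄.
Σxᵢ = 32.23 + 32.80 + 32.83 + 32.26 + 31.87 + 32.79 + 33.58 + 32.60 + 32.03 + 33.36 + 33.17 + 31.71 + 33.11 + 32.75 = 457.09, so n·x̄ = 457.09.
σ₀² = 1.01² = 1.0201, σ² = 0.83² = 0.6889; σ² + n·σ₀² = 0.6889 + 14·1.0201 = 14.9703.
Posterior mean = (μ₀/σ₀² + n·x̄/σ²)/(1/σ₀² + n/σ²) = (σ²·μ₀ + σ₀²·n·x̄)/(σ² + n·σ₀²) = (0.6889·32.47 + 1.0201·457.09)/14.9703 = 488.646092/14.9703 = 32.6410.

32.6410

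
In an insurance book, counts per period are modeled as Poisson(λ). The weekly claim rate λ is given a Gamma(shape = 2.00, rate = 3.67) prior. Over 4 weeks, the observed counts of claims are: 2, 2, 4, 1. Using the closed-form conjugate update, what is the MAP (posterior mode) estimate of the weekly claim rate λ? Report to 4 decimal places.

With a Gamma(shape α, rate β) prior, the Poisson likelihood is conjugate: the posterior is Gamma(α + ΣXᵢ, β + n).
Sum of counts S = 9 over n = 4 weeks.
Posterior: Gamma(α+S, β+n) = Gamma(2.00+9, 3.67+4) = Gamma(11.00, 7.67).
Mode of Gamma(α,β) for α≥1 is (α−1)/β = 10.00/7.67 = 1.3038.

1.3038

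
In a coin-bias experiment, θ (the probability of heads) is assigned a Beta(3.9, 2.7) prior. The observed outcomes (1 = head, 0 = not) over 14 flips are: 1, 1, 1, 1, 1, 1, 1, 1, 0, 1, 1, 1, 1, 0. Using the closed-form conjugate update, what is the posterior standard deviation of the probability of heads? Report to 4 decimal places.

0.0903

The Beta prior is conjugate to a Binomial/Bernoulli likelihood; the update adds successes to α and failures to β.
Posterior: Beta(α+k, β+n−k) = Beta(3.9+12, 2.7+2) = Beta(15.9, 4.7).
Var = αβ/((α+β)²(α+β+1)) = 15.9·4.7/(20.6²·21.6) = 0.00815280; SD = √0.00815280 = 0.0903.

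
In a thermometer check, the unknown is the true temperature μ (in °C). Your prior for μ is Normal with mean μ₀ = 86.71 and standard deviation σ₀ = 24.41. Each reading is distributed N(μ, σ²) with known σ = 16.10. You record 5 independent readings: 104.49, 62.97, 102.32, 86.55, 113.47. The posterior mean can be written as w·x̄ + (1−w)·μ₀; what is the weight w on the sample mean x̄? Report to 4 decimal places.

For Normal data with known variance σ², a Normal(μ₀, σ₀²) prior on μ is conjugate. Posterior precision = 1/σ₀² + n/σ²; posterior mean is the precision-weighted average of μ₀ and x̄.
σ₀² = 24.41² = 595.8481, σ² = 16.10² = 259.21. Prior precision 1/σ₀² = 1/595.8481; data precision n/σ² = 5/259.21.
w = (n/σ²)/(1/σ₀² + n/σ²) = n·σ₀²/(σ² + n·σ₀²) = 5·595.8481/(259.21 + 5·595.8481) = 2979.2405/3238.4505 = 0.9200.

0.9200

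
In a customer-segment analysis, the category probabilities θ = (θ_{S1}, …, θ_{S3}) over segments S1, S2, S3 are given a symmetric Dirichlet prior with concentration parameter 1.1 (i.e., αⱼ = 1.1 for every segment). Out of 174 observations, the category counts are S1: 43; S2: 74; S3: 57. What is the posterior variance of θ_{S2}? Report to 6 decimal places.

0.001369

The Dirichlet prior is conjugate to the Multinomial likelihood: each posterior αⱼ = prior αⱼ + observed count nⱼ.
Posterior concentration: (44.1, 75.1, 58.1), total = 177.3.
Var[θ_j] = α_j(Σα−α_j)/((Σα)²(Σα+1)) = 75.1·102.2/(177.3²·178.3) = 0.001369.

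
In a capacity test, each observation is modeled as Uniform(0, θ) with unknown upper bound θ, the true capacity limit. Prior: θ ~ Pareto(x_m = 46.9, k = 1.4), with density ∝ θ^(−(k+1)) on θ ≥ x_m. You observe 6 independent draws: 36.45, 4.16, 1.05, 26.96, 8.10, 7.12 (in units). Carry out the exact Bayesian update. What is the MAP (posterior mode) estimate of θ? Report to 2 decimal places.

A Pareto(scale x_m, shape k) prior on the upper bound θ of Uniform(0, θ) is conjugate: posterior is Pareto(max(x_m, max xᵢ), k + n).
Sample maximum = 36.45; prior scale x_m = 46.9 → posterior scale = max = 46.90.
Posterior shape = 1.4 + 6 = 7.4.
The Pareto density is decreasing on [x_m, ∞), so the mode is x_m = 46.90.

46.90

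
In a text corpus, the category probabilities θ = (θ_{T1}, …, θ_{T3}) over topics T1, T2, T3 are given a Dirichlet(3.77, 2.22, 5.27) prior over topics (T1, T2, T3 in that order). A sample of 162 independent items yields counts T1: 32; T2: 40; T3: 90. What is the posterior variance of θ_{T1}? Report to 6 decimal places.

0.000940

The Dirichlet prior is conjugate to the Multinomial likelihood: each posterior αⱼ = prior αⱼ + observed count nⱼ.
Posterior concentration: (35.77, 42.22, 95.27), total = 173.26.
Var[θ_j] = α_j(Σα−α_j)/((Σα)²(Σα+1)) = 35.77·137.49/(173.26²·174.26) = 0.000940.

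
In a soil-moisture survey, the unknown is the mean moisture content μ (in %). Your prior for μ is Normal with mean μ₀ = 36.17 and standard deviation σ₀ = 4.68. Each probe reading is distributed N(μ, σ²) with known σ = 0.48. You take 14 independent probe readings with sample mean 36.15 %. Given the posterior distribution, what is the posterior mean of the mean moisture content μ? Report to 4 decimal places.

36.1500

For Normal data with known variance σ², a Normal(μ₀, σ₀²) prior on μ is conjugate. Posterior precision = 1/σ₀² + n/σ²; posterior mean is the precision-weighted average of μ₀ and x̄.
n·x̄ = 14·36.15 = 506.1.
σ₀² = 4.68² = 21.9024, σ² = 0.48² = 0.2304; σ² + n·σ₀² = 0.2304 + 14·21.9024 = 306.864.
Posterior mean = (μ₀/σ₀² + n·x̄/σ²)/(1/σ₀² + n/σ²) = (σ²·μ₀ + σ₀²·n·x̄)/(σ² + n·σ₀²) = (0.2304·36.17 + 21.9024·506.1)/306.864 = 11093.138208/306.864 = 36.1500.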